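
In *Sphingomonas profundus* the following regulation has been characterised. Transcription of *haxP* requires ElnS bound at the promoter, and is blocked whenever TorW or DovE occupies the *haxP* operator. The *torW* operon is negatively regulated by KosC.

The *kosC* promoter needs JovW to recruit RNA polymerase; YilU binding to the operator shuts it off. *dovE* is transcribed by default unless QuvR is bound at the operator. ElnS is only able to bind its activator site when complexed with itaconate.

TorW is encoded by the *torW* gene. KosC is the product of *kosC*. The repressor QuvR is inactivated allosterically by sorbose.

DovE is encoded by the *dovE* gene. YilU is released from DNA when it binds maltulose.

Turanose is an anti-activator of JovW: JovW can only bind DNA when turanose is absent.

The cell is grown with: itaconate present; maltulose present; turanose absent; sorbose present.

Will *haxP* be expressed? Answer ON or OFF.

OFF

Itaconate is present, so ElnS is active.
Maltulose is present, so YilU is inactive.
Turanose is absent, so JovW is active.
No repressor is bound and JovW is active, so *kosC* is transcribed.
So KosC is produced and active.
With repressor KosC bound, *torW* is not transcribed.
So TorW is not produced.
Sorbose is present, so QuvR is inactive.
With no repressor bound, *dovE* is transcribed.
So DovE is produced and active.
With repressor DovE bound, *haxP* is not transcribed.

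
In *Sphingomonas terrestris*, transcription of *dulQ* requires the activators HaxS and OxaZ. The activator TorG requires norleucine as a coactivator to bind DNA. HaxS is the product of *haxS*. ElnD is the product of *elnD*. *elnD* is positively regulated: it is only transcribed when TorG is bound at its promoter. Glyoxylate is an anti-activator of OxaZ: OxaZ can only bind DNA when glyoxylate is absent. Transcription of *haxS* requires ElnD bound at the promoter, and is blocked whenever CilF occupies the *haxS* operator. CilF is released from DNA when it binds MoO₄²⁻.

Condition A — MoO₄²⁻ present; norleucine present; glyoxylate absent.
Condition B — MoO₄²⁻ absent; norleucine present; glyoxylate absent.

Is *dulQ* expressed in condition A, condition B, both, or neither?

A only

Condition A:
MoO₄²⁻ is present, so CilF is inactive.
Norleucine is present, so TorG is active.
No repressor is bound and TorG is active, so *elnD* is transcribed.
So ElnD is produced and active.
No repressor is bound and ElnD is active, so *haxS* is transcribed.
So HaxS is produced and active.
Glyoxylate is absent, so OxaZ is active.
No repressor is bound and HaxS and OxaZ are active, so *dulQ* is transcribed.
→ *dulQ* is ON in A.
Condition B:
MoO₄²⁻ is absent, so CilF is active.
Norleucine is present, so TorG is active.
No repressor is bound and TorG is active, so *elnD* is transcribed.
So ElnD is produced and active.
With repressor CilF bound, *haxS* is not transcribed.
So HaxS is not produced.
Glyoxylate is absent, so OxaZ is active.
Required activator HaxS is absent, so *dulQ* is not transcribed.
→ *dulQ* is OFF in B.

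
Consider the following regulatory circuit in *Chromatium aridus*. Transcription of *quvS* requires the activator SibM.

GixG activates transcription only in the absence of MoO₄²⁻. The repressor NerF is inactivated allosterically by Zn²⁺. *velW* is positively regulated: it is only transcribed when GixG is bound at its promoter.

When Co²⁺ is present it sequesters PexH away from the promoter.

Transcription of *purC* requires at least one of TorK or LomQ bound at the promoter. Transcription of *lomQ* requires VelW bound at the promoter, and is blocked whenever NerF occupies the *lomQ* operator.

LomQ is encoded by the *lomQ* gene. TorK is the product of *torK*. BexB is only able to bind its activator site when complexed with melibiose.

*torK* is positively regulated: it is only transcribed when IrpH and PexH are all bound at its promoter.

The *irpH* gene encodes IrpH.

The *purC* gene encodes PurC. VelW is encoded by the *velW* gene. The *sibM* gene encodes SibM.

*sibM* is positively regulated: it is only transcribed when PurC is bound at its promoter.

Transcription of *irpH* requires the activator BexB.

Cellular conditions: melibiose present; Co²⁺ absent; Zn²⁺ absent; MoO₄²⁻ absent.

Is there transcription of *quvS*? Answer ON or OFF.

ON

Melibiose is present, so BexB is active.
No repressor is bound and BexB is active, so *irpH* is transcribed.
So IrpH is produced and active.
Co²⁺ is absent, so PexH is active.
No repressor is bound and IrpH and PexH are active, so *torK* is transcribed.
So TorK is produced and active.
MoO₄²⁻ is absent, so GixG is active.
No repressor is bound and GixG is active, so *velW* is transcribed.
So VelW is produced and active.
Zn²⁺ is absent, so NerF is active.
With repressor NerF bound, *lomQ* is not transcribed.
So LomQ is not produced.
Activator TorK is present, so *purC* is transcribed.
So PurC is produced and active.
No repressor is bound and PurC is active, so *sibM* is transcribed.
So SibM is produced and active.
No repressor is bound and SibM is active, so *quvS* is transcribed.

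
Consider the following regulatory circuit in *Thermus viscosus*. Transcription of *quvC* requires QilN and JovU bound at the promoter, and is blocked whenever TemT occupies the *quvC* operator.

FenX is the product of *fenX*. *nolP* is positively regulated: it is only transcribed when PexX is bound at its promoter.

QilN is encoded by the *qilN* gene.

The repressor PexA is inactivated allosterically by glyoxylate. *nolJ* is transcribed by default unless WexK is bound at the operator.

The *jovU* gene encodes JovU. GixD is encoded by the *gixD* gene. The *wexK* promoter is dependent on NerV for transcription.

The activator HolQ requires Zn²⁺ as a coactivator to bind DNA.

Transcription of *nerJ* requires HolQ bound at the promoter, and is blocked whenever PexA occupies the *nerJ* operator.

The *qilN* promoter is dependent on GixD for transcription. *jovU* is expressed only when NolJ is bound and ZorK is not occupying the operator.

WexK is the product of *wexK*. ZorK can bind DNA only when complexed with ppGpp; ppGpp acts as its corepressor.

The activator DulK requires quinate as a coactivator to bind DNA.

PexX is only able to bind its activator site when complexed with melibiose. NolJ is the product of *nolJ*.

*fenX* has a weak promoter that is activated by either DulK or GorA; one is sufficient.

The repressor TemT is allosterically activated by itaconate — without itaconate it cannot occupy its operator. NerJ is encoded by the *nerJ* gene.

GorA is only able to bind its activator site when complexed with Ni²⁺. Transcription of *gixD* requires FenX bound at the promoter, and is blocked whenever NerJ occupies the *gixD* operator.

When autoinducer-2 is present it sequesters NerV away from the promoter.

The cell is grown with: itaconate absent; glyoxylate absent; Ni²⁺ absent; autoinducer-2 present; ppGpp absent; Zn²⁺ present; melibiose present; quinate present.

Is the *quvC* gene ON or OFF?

ON

Quinate is present, so DulK is active.
Ni²⁺ is absent, so GorA is inactive.
Activator DulK is present, so *fenX* is transcribed.
So FenX is produced and active.
Glyoxylate is absent, so PexA is active.
Zn²⁺ is present, so HolQ is active.
With repressor PexA bound, *nerJ* is not transcribed.
So NerJ is not produced.
No repressor is bound and FenX is active, so *gixD* is transcribed.
So GixD is produced and active.
No repressor is bound and GixD is active, so *qilN* is transcribed.
So QilN is produced and active.
ppGpp is absent, so ZorK is inactive.
Autoinducer-2 is present, so NerV is inactive.
Required activator NerV is absent, so *wexK* is not transcribed.
So WexK is not produced.
With no repressor bound, *nolJ* is transcribed.
So NolJ is produced and active.
No repressor is bound and NolJ is active, so *jovU* is transcribed.
So JovU is produced and active.
Itaconate is absent, so TemT is inactive.
No repressor is bound and QilN and JovU are active, so *quvC* is transcribed.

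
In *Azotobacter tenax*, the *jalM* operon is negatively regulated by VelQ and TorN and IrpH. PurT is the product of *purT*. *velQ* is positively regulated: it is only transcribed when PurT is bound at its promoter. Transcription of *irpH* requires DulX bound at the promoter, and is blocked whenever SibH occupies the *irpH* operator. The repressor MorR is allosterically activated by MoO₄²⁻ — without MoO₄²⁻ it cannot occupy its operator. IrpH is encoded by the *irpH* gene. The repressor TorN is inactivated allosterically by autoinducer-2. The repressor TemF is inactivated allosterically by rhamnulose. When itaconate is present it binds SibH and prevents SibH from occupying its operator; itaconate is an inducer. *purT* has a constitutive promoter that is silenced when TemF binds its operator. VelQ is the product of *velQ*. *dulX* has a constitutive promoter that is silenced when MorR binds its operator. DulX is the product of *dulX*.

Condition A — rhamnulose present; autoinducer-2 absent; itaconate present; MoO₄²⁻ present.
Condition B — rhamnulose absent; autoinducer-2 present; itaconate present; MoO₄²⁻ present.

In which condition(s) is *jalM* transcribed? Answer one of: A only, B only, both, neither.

Condition A:
Rhamnulose is present, so TemF is inactive.
With no repressor bound, *purT* is transcribed.
So PurT is produced and active.
No repressor is bound and PurT is active, so *velQ* is transcribed.
So VelQ is produced and active.
Autoinducer-2 is absent, so TorN is active.
Itaconate is present, so SibH is inactive.
MoO₄²⁻ is present, so MorR is active.
With repressor MorR bound, *dulX* is not transcribed.
So DulX is not produced.
Required activator DulX is absent, so *irpH* is not transcribed.
So IrpH is not produced.
With repressor VelQ bound, *jalM* is not transcribed.
→ *jalM* is OFF in A.
Condition B:
Rhamnulose is absent, so TemF is active.
With repressor TemF bound, *purT* is not transcribed.
So PurT is not produced.
Required activator PurT is absent, so *velQ* is not transcribed.
So VelQ is not produced.
Autoinducer-2 is present, so TorN is inactive.
Itaconate is present, so SibH is inactive.
MoO₄²⁻ is present, so MorR is active.
With repressor MorR bound, *dulX* is not transcribed.
So DulX is not produced.
Required activator DulX is absent, so *irpH* is not transcribed.
So IrpH is not produced.
With no repressor bound, *jalM* is transcribed.
→ *jalM* is ON in B.

B only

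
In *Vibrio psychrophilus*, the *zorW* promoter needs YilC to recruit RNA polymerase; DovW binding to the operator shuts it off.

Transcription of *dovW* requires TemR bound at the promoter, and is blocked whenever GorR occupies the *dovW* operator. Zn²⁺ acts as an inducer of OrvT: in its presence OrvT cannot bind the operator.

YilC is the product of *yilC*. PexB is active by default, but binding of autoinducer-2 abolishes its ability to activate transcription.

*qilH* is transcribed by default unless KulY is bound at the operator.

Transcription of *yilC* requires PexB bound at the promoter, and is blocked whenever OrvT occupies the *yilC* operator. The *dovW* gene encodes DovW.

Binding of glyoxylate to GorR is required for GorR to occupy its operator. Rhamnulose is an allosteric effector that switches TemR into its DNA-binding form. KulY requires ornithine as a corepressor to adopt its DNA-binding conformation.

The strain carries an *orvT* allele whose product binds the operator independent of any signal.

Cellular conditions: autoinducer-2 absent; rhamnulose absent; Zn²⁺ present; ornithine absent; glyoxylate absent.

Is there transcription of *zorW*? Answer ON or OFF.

Rhamnulose is absent, so TemR is inactive.
Glyoxylate is absent, so GorR is inactive.
Required activator TemR is absent, so *dovW* is not transcribed.
So DovW is not produced.
Autoinducer-2 is absent, so PexB is active.
OrvT is constitutively active in this strain.
With repressor OrvT bound, *yilC* is not transcribed.
So YilC is not produced.
Required activator YilC is absent, so *zorW* is not transcribed.

OFF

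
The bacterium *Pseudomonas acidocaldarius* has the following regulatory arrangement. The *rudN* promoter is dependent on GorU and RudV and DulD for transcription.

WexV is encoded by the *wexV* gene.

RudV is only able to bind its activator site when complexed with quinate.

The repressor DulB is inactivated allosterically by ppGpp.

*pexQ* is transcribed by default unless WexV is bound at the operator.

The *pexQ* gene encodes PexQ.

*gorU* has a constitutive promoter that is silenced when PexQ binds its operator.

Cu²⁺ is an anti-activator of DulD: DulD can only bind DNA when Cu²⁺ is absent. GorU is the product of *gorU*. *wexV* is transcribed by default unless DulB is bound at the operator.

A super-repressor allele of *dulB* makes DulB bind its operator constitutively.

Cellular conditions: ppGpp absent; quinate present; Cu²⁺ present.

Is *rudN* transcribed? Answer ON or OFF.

DulB is constitutively active in this strain.
With repressor DulB bound, *wexV* is not transcribed.
So WexV is not produced.
With no repressor bound, *pexQ* is transcribed.
So PexQ is produced and active.
With repressor PexQ bound, *gorU* is not transcribed.
So GorU is not produced.
Quinate is present, so RudV is active.
Cu²⁺ is present, so DulD is inactive.
Required activator GorU is absent, so *rudN* is not transcribed.

OFF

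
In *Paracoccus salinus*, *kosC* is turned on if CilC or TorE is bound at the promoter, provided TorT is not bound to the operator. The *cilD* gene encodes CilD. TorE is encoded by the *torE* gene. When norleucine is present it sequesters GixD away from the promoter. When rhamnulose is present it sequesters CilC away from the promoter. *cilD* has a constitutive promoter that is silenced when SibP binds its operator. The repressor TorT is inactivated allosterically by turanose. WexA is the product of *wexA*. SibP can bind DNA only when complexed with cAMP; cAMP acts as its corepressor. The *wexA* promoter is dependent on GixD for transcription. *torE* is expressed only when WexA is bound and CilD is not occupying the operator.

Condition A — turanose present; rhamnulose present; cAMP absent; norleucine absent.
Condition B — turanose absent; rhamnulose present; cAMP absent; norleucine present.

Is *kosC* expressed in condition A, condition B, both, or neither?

neither

Condition A:
Turanose is present, so TorT is inactive.
Rhamnulose is present, so CilC is inactive.
cAMP is absent, so SibP is inactive.
With no repressor bound, *cilD* is transcribed.
So CilD is produced and active.
Norleucine is absent, so GixD is active.
No repressor is bound and GixD is active, so *wexA* is transcribed.
So WexA is produced and active.
With repressor CilD bound, *torE* is not transcribed.
So TorE is not produced.
No activator is available at the *kosC* promoter, so *kosC* is not transcribed.
→ *kosC* is OFF in A.
Condition B:
Turanose is absent, so TorT is active.
Rhamnulose is present, so CilC is inactive.
cAMP is absent, so SibP is inactive.
With no repressor bound, *cilD* is transcribed.
So CilD is produced and active.
Norleucine is present, so GixD is inactive.
Required activator GixD is absent, so *wexA* is not transcribed.
So WexA is not produced.
With repressor CilD bound, *torE* is not transcribed.
So TorE is not produced.
With repressor TorT bound, *kosC* is not transcribed.
→ *kosC* is OFF in B.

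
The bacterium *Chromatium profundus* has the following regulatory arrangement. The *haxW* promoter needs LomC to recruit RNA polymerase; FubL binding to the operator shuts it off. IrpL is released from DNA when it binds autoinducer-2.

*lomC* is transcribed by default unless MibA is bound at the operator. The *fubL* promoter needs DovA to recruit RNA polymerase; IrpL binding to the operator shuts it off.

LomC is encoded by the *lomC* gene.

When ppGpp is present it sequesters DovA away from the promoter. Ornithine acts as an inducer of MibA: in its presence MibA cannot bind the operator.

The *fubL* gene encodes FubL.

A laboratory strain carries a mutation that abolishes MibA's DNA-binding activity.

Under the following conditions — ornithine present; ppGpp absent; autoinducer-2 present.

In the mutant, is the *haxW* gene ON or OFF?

Autoinducer-2 is present, so IrpL is inactive.
ppGpp is absent, so DovA is active.
No repressor is bound and DovA is active, so *fubL* is transcribed.
So FubL is produced and active.
MibA is non-functional in this strain, so it has no effect.
With no repressor bound, *lomC* is transcribed.
So LomC is produced and active.
With repressor FubL bound, *haxW* is not transcribed.

OFF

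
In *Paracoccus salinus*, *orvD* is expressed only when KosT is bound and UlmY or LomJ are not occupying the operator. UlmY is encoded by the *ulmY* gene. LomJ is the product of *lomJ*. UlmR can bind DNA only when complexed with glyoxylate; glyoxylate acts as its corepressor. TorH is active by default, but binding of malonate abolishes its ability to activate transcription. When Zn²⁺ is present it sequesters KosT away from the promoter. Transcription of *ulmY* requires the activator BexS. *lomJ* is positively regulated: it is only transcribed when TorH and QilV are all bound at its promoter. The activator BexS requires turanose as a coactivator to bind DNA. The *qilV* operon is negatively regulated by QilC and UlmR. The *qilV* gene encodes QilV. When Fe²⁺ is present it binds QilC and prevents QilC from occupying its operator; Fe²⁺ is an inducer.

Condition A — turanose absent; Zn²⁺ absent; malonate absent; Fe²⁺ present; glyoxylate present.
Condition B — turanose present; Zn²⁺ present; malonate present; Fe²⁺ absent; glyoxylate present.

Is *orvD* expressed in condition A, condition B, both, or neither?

A only

Condition A:
Turanose is absent, so BexS is inactive.
Required activator BexS is absent, so *ulmY* is not transcribed.
So UlmY is not produced.
Zn²⁺ is absent, so KosT is active.
Malonate is absent, so TorH is active.
Fe²⁺ is present, so QilC is inactive.
Glyoxylate is present, so UlmR is active.
With repressor UlmR bound, *qilV* is not transcribed.
So QilV is not produced.
Required activator QilV is absent, so *lomJ* is not transcribed.
So LomJ is not produced.
No repressor is bound and KosT is active, so *orvD* is transcribed.
→ *orvD* is ON in A.
Condition B:
Turanose is present, so BexS is active.
No repressor is bound and BexS is active, so *ulmY* is transcribed.
So UlmY is produced and active.
Zn²⁺ is present, so KosT is inactive.
Malonate is present, so TorH is inactive.
Fe²⁺ is absent, so QilC is active.
Glyoxylate is present, so UlmR is active.
With repressor QilC bound, *qilV* is not transcribed.
So QilV is not produced.
Required activator TorH is absent, so *lomJ* is not transcribed.
So LomJ is not produced.
With repressor UlmY bound, *orvD* is not transcribed.
→ *orvD* is OFF in B.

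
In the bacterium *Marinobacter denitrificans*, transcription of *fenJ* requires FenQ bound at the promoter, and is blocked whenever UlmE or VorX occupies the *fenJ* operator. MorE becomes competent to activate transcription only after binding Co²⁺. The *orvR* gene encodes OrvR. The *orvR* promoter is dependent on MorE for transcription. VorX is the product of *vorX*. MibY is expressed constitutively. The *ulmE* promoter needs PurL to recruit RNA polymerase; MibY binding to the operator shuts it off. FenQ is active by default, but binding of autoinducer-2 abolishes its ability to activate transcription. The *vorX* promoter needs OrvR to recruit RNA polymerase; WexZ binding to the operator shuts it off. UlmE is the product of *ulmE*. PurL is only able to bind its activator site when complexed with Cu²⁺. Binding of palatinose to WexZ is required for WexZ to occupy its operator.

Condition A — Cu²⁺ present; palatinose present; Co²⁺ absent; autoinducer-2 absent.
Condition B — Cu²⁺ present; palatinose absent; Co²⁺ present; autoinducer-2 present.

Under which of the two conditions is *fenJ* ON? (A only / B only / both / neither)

A only

Condition A:
MibY is produced constitutively and is active.
Cu²⁺ is present, so PurL is active.
With repressor MibY bound, *ulmE* is not transcribed.
So UlmE is not produced.
Palatinose is present, so WexZ is active.
Co²⁺ is absent, so MorE is inactive.
Required activator MorE is absent, so *orvR* is not transcribed.
So OrvR is not produced.
With repressor WexZ bound, *vorX* is not transcribed.
So VorX is not produced.
Autoinducer-2 is absent, so FenQ is active.
No repressor is bound and FenQ is active, so *fenJ* is transcribed.
→ *fenJ* is ON in A.
Condition B:
MibY is produced constitutively and is active.
Cu²⁺ is present, so PurL is active.
With repressor MibY bound, *ulmE* is not transcribed.
So UlmE is not produced.
Palatinose is absent, so WexZ is inactive.
Co²⁺ is present, so MorE is active.
No repressor is bound and MorE is active, so *orvR* is transcribed.
So OrvR is produced and active.
No repressor is bound and OrvR is active, so *vorX* is transcribed.
So VorX is produced and active.
Autoinducer-2 is present, so FenQ is inactive.
With repressor VorX bound, *fenJ* is not transcribed.
→ *fenJ* is OFF in B.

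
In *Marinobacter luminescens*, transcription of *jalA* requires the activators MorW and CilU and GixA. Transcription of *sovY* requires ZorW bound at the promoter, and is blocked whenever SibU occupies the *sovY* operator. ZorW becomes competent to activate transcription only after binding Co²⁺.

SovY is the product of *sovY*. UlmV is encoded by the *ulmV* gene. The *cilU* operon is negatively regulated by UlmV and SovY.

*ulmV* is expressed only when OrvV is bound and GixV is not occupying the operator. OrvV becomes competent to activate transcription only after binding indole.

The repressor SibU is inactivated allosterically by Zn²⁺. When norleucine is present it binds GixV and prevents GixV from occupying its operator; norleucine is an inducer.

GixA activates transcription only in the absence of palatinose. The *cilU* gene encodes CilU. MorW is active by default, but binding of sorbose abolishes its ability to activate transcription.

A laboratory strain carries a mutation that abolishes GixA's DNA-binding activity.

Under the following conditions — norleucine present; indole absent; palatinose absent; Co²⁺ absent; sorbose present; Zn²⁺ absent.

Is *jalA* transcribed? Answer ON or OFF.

Sorbose is present, so MorW is inactive.
Indole is absent, so OrvV is inactive.
Norleucine is present, so GixV is inactive.
Required activator OrvV is absent, so *ulmV* is not transcribed.
So UlmV is not produced.
Co²⁺ is absent, so ZorW is inactive.
Zn²⁺ is absent, so SibU is active.
With repressor SibU bound, *sovY* is not transcribed.
So SovY is not produced.
With no repressor bound, *cilU* is transcribed.
So CilU is produced and active.
GixA is non-functional in this strain, so it has no effect.
Required activator MorW is absent, so *jalA* is not transcribed.

OFF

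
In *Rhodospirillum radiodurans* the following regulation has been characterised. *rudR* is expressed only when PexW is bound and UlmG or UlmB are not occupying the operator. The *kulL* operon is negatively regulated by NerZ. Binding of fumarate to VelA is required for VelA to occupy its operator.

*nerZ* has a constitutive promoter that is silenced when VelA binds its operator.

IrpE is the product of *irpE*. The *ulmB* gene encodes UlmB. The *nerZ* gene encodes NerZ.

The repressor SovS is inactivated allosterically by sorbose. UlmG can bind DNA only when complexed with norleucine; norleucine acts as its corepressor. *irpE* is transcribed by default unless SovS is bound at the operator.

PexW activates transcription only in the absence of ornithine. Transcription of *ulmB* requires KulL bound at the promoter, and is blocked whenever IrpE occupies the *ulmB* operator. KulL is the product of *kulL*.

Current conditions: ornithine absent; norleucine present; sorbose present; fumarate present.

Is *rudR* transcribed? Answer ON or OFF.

Norleucine is present, so UlmG is active.
Sorbose is present, so SovS is inactive.
With no repressor bound, *irpE* is transcribed.
So IrpE is produced and active.
Fumarate is present, so VelA is active.
With repressor VelA bound, *nerZ* is not transcribed.
So NerZ is not produced.
With no repressor bound, *kulL* is transcribed.
So KulL is produced and active.
With repressor IrpE bound, *ulmB* is not transcribed.
So UlmB is not produced.
Ornithine is absent, so PexW is active.
With repressor UlmG bound, *rudR* is not transcribed.

OFF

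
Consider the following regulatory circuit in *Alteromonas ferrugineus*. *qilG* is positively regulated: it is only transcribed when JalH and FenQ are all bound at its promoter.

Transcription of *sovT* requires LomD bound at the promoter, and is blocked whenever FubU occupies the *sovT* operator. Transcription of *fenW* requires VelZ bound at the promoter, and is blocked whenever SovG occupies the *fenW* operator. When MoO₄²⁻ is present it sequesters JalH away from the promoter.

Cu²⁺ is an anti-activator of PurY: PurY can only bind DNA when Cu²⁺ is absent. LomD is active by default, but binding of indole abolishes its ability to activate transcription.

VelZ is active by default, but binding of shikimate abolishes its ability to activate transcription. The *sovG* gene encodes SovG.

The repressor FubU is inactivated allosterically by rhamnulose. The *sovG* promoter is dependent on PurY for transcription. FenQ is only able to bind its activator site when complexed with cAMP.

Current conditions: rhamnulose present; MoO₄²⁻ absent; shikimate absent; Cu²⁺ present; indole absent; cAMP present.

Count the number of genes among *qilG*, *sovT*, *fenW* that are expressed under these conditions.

3

MoO₄²⁻ is absent, so JalH is active.
cAMP is present, so FenQ is active.
No repressor is bound and JalH and FenQ are active, so *qilG* is transcribed.
→ *qilG* is ON.
Indole is absent, so LomD is active.
Rhamnulose is present, so FubU is inactive.
No repressor is bound and LomD is active, so *sovT* is transcribed.
→ *sovT* is ON.
Cu²⁺ is present, so PurY is inactive.
Required activator PurY is absent, so *sovG* is not transcribed.
So SovG is not produced.
Shikimate is absent, so VelZ is active.
No repressor is bound and VelZ is active, so *fenW* is transcribed.
→ *fenW* is ON.
3 of the 3 genes are transcribed.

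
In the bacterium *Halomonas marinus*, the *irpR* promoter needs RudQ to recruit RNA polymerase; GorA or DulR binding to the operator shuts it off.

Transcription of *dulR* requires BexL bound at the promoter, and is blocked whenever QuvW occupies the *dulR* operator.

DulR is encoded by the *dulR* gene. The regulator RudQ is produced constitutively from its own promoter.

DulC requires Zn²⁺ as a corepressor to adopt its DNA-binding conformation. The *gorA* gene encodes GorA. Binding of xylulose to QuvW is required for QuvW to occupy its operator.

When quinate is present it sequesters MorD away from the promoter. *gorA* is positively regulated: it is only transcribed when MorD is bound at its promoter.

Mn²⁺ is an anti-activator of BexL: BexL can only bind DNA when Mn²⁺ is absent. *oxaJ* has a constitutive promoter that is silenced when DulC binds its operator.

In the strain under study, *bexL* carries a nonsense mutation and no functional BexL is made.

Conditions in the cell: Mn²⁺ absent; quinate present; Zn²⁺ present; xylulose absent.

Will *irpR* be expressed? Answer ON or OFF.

RudQ is produced constitutively and is active.
Quinate is present, so MorD is inactive.
Required activator MorD is absent, so *gorA* is not transcribed.
So GorA is not produced.
BexL is non-functional in this strain, so it has no effect.
Xylulose is absent, so QuvW is inactive.
Required activator BexL is absent, so *dulR* is not transcribed.
So DulR is not produced.
No repressor is bound and RudQ is active, so *irpR* is transcribed.

ON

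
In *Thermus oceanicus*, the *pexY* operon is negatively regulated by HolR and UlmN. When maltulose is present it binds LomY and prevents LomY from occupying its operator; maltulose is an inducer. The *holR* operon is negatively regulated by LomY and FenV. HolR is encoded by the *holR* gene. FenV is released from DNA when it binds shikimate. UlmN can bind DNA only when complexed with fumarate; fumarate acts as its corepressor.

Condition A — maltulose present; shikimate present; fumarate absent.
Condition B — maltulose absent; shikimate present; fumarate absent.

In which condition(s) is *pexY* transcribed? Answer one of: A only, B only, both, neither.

Condition A:
Maltulose is present, so LomY is inactive.
Shikimate is present, so FenV is inactive.
With no repressor bound, *holR* is transcribed.
So HolR is produced and active.
Fumarate is absent, so UlmN is inactive.
With repressor HolR bound, *pexY* is not transcribed.
→ *pexY* is OFF in A.
Condition B:
Maltulose is absent, so LomY is active.
Shikimate is present, so FenV is inactive.
With repressor LomY bound, *holR* is not transcribed.
So HolR is not produced.
Fumarate is absent, so UlmN is inactive.
With no repressor bound, *pexY* is transcribed.
→ *pexY* is ON in B.

B only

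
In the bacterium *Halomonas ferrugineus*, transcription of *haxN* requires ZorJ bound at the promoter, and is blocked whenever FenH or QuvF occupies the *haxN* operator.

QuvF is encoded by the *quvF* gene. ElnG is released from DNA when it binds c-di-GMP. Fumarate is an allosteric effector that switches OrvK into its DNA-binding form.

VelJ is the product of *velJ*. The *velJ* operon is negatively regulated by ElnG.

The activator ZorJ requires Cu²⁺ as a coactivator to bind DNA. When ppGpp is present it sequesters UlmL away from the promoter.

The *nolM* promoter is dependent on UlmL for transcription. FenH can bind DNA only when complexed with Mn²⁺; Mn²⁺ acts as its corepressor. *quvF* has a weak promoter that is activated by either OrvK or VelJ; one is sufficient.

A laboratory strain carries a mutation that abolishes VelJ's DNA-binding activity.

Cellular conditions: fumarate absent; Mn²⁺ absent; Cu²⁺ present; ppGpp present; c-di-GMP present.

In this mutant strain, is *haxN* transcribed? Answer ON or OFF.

ON

Mn²⁺ is absent, so FenH is inactive.
Cu²⁺ is present, so ZorJ is active.
Fumarate is absent, so OrvK is inactive.
VelJ is non-functional in this strain, so it has no effect.
No activator is available at the *quvF* promoter, so *quvF* is not transcribed.
So QuvF is not produced.
No repressor is bound and ZorJ is active, so *haxN* is transcribed.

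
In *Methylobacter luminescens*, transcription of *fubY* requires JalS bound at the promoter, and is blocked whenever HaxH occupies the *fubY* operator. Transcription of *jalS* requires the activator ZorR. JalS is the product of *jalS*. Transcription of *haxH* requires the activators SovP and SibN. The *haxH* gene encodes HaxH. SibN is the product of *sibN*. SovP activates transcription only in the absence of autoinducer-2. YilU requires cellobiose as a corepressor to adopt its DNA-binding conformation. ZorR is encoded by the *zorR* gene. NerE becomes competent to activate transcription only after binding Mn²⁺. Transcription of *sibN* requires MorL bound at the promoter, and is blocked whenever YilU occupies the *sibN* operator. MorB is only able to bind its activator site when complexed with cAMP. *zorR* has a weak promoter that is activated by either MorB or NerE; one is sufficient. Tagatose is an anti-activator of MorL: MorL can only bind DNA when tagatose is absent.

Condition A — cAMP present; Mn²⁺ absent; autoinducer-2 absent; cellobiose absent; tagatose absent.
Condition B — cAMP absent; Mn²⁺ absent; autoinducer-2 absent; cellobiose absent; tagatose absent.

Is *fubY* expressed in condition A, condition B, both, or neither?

neither

Condition A:
cAMP is present, so MorB is active.
Mn²⁺ is absent, so NerE is inactive.
Activator MorB is present, so *zorR* is transcribed.
So ZorR is produced and active.
No repressor is bound and ZorR is active, so *jalS* is transcribed.
So JalS is produced and active.
Autoinducer-2 is absent, so SovP is active.
Cellobiose is absent, so YilU is inactive.
Tagatose is absent, so MorL is active.
No repressor is bound and MorL is active, so *sibN* is transcribed.
So SibN is produced and active.
No repressor is bound and SovP and SibN are active, so *haxH* is transcribed.
So HaxH is produced and active.
With repressor HaxH bound, *fubY* is not transcribed.
→ *fubY* is OFF in A.
Condition B:
cAMP is absent, so MorB is inactive.
Mn²⁺ is absent, so NerE is inactive.
No activator is available at the *zorR* promoter, so *zorR* is not transcribed.
So ZorR is not produced.
Required activator ZorR is absent, so *jalS* is not transcribed.
So JalS is not produced.
Autoinducer-2 is absent, so SovP is active.
Cellobiose is absent, so YilU is inactive.
Tagatose is absent, so MorL is active.
No repressor is bound and MorL is active, so *sibN* is transcribed.
So SibN is produced and active.
No repressor is bound and SovP and SibN are active, so *haxH* is transcribed.
So HaxH is produced and active.
With repressor HaxH bound, *fubY* is not transcribed.
→ *fubY* is OFF in B.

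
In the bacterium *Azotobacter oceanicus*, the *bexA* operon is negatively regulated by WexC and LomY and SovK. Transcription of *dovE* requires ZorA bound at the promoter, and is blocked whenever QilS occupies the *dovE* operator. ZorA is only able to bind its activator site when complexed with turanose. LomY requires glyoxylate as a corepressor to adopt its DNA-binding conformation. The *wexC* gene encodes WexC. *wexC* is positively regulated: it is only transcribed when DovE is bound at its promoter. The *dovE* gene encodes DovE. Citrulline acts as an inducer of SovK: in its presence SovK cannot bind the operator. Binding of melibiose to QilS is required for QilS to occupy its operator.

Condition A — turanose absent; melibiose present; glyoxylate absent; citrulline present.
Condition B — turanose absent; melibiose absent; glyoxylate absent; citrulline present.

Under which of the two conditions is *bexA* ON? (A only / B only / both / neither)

both

Condition A:
Turanose is absent, so ZorA is inactive.
Melibiose is present, so QilS is active.
With repressor QilS bound, *dovE* is not transcribed.
So DovE is not produced.
Required activator DovE is absent, so *wexC* is not transcribed.
So WexC is not produced.
Glyoxylate is absent, so LomY is inactive.
Citrulline is present, so SovK is inactive.
With no repressor bound, *bexA* is transcribed.
→ *bexA* is ON in A.
Condition B:
Turanose is absent, so ZorA is inactive.
Melibiose is absent, so QilS is inactive.
Required activator ZorA is absent, so *dovE* is not transcribed.
So DovE is not produced.
Required activator DovE is absent, so *wexC* is not transcribed.
So WexC is not produced.
Glyoxylate is absent, so LomY is inactive.
Citrulline is present, so SovK is inactive.
With no repressor bound, *bexA* is transcribed.
→ *bexA* is ON in B.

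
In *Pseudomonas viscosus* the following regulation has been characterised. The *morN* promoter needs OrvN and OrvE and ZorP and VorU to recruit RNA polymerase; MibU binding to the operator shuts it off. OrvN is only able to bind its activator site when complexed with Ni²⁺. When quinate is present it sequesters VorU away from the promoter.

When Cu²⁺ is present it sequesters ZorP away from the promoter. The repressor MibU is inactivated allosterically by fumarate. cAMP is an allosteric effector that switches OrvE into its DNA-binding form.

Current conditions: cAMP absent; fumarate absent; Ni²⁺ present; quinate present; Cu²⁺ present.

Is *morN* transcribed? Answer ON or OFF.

OFF

Ni²⁺ is present, so OrvN is active.
cAMP is absent, so OrvE is inactive.
Cu²⁺ is present, so ZorP is inactive.
Quinate is present, so VorU is inactive.
Fumarate is absent, so MibU is active.
With repressor MibU bound, *morN* is not transcribed.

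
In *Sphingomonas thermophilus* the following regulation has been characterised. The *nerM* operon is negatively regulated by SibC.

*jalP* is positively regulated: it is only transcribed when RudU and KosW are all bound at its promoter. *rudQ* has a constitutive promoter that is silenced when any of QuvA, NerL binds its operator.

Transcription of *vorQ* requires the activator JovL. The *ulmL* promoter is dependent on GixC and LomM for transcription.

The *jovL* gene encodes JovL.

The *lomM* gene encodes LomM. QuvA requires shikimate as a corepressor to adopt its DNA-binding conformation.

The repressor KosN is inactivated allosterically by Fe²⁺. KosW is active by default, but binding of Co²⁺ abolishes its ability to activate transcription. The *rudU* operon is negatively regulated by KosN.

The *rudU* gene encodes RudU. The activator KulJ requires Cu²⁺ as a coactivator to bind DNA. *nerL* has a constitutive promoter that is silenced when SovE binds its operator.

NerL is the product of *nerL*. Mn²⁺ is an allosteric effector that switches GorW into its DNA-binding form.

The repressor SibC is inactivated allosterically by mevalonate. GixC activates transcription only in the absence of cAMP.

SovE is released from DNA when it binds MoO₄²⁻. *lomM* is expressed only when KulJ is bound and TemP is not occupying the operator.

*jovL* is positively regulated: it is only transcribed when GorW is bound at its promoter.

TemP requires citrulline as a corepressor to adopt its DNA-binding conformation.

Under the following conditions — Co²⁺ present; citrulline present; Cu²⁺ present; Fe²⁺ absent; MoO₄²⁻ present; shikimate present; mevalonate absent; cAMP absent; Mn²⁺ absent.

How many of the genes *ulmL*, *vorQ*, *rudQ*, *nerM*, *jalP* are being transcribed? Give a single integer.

0

cAMP is absent, so GixC is active.
Cu²⁺ is present, so KulJ is active.
Citrulline is present, so TemP is active.
With repressor TemP bound, *lomM* is not transcribed.
So LomM is not produced.
Required activator LomM is absent, so *ulmL* is not transcribed.
→ *ulmL* is OFF.
Mn²⁺ is absent, so GorW is inactive.
Required activator GorW is absent, so *jovL* is not transcribed.
So JovL is not produced.
Required activator JovL is absent, so *vorQ* is not transcribed.
→ *vorQ* is OFF.
Shikimate is present, so QuvA is active.
MoO₄²⁻ is present, so SovE is inactive.
With no repressor bound, *nerL* is transcribed.
So NerL is produced and active.
With repressor QuvA bound, *rudQ* is not transcribed.
→ *rudQ* is OFF.
Mevalonate is absent, so SibC is active.
With repressor SibC bound, *nerM* is not transcribed.
→ *nerM* is OFF.
Fe²⁺ is absent, so KosN is active.
With repressor KosN bound, *rudU* is not transcribed.
So RudU is not produced.
Co²⁺ is present, so KosW is inactive.
Required activator RudU is absent, so *jalP* is not transcribed.
→ *jalP* is OFF.
0 of the 5 genes are transcribed.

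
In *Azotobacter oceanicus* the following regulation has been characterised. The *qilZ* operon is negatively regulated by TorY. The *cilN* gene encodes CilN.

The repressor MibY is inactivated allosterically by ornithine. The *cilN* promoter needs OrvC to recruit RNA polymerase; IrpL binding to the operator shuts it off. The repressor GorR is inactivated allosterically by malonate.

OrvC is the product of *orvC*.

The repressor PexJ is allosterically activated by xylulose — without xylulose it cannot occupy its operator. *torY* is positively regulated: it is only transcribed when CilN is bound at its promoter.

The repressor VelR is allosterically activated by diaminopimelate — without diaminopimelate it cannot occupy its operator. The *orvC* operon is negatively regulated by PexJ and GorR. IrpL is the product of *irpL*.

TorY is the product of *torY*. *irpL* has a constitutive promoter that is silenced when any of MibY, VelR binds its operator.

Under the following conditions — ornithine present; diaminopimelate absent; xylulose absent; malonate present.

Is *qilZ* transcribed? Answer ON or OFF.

ON

Xylulose is absent, so PexJ is inactive.
Malonate is present, so GorR is inactive.
With no repressor bound, *orvC* is transcribed.
So OrvC is produced and active.
Ornithine is present, so MibY is inactive.
Diaminopimelate is absent, so VelR is inactive.
With no repressor bound, *irpL* is transcribed.
So IrpL is produced and active.
With repressor IrpL bound, *cilN* is not transcribed.
So CilN is not produced.
Required activator CilN is absent, so *torY* is not transcribed.
So TorY is not produced.
With no repressor bound, *qilZ* is transcribed.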